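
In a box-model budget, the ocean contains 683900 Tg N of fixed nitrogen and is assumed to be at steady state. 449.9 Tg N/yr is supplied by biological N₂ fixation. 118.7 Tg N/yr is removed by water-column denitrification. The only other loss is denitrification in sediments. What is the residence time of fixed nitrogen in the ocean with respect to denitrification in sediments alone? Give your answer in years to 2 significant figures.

2100 yr

At steady state ΣF_in = ΣF_out.
ΣF_in = 449.90 Tg N/yr.
Denitrification in sediments flux = ΣF_in − (118.7) = 449.90 − 118.7 = 331.2 Tg N/yr.
τ = M / F = 683900 / 331.2 = 2065 yr.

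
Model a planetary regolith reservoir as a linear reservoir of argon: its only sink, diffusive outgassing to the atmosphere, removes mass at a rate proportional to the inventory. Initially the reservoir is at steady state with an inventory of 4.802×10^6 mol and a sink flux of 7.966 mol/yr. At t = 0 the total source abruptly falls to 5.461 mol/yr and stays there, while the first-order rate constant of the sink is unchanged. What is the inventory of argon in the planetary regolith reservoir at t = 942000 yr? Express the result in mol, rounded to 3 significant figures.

τ = M₀/F₀ = 4.802×10^6/7.966 = 602800 yr; rate constant k = 1/τ.
New steady state M_∞ = F₁/k = F₁·τ = 5.461 × 602800 = 3.2920×10^6 mol.
M(t) = M_∞ + (M₀ − M_∞)·e^(−t/τ); t/τ = 942000/602800 = 1.563, so e^(−t/τ) = 0.2096.
M(t) = 3.2920×10^6 + 1.510×10^6 × 0.2096 = 3.6084×10^6 mol.

3.61×10^6 mol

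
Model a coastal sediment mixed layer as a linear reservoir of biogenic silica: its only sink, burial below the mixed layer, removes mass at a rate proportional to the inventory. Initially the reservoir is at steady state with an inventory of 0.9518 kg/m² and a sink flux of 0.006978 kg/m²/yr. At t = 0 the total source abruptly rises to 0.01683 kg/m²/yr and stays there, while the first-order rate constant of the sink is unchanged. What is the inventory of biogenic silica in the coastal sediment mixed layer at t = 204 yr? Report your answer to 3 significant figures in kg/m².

Residence time τ = M₀/F₀ = 136.4 yr. The eventual steady state is M_∞ = M₀·(F₁/F₀) = 0.9518 × 0.01683/0.006978 = 2.2956 kg/m².
The anomaly ΔM(t) = M(t) − M_∞ decays as ΔM₀·e^(−t/τ) with ΔM₀ = 0.9518 − 2.2956 = −1.344 kg/m².
At t = 204 yr, e^(−t/τ) = e^(−1.496) = 0.2241, so ΔM = −0.3012 kg/m² and M = 2.2956 − 0.3012 = 1.9944 kg/m².

1.99 kg/m²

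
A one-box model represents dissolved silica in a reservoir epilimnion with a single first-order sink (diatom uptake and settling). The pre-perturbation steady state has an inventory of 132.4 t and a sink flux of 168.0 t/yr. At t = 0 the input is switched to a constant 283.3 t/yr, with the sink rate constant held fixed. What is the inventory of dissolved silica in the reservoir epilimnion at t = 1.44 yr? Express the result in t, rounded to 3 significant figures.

The sink rate constant is k = F₀/M₀ = 168.0/132.4 = 1.269 yr⁻¹.
Solving dM/dt = F₁ − kM with M(0) = M₀ gives M(t) = F₁/k + (M₀ − F₁/k)·e^(−kt).
F₁/k = 283.3/1.269 = 223.27 t; kt = 1.269 × 1.44 = 1.827, e^(−kt) = 0.1609.
M(1.44) = 223.27 + (132.4 − 223.27) × 0.1609 = 223.27 − 14.62 = 208.65 t.

209 t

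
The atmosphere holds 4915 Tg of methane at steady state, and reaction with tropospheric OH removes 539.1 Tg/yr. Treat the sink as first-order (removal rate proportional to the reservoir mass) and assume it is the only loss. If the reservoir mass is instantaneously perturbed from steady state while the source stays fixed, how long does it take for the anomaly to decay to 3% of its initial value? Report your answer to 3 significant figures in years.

For a linear reservoir the anomaly decays as exp(−t/τ) with τ = M/F = 4915/539.1 = 9.117 yr.
exp(−t/τ) = 0.03 ⇒ t = −τ ln(0.03) = 9.117 × 3.507 = 31.97 yr.

32.0 yr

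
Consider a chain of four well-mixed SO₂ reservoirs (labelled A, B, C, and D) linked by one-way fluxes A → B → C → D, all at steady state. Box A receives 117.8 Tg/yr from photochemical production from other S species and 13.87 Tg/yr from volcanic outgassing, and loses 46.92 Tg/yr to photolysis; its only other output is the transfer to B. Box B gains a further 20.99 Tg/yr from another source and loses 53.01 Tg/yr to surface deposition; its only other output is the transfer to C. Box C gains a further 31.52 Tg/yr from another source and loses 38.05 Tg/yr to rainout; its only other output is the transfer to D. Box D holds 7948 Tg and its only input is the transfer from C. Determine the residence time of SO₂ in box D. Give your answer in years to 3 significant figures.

172 yr

Box A: F(A→B) = (117.8 + 13.87) − 46.92 = 84.750 Tg/yr.
Box B: F(B→C) = (84.750 + 20.99) − 53.01 = 52.730 Tg/yr.
Box C: F(C→D) = (52.730 + 31.52) − 38.05 = 46.200 Tg/yr.
Box D throughput = its input = 46.200 Tg/yr; τ = 7948 / 46.200 = 172.0 yr.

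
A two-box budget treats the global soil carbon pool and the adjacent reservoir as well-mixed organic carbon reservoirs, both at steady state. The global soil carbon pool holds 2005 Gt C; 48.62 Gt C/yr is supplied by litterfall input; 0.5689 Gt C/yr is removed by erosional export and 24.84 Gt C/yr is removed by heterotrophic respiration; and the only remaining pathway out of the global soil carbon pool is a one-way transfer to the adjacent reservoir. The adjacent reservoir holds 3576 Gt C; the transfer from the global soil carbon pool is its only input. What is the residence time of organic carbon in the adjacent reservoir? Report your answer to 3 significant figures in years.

Balance the global soil carbon pool: ΣF_in = 48.620 Gt C/yr.
Transfer to the adjacent reservoir = ΣF_in − (0.5689 + 24.84) = 23.211 Gt C/yr.
At steady state the output of the adjacent reservoir equals its input, 23.211 Gt C/yr.
τ = M / F = 3576 / 23.211 = 154.1 yr.

154 yr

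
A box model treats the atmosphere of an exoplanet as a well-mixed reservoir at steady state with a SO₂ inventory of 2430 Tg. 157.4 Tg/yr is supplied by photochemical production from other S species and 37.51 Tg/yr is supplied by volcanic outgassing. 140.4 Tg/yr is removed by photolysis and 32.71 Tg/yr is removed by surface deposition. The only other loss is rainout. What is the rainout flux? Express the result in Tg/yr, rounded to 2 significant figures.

22 Tg/yr

At steady state ΣF_in = ΣF_out.
ΣF_in = 157.4 + 37.51 = 194.91 Tg/yr.
Rainout flux = ΣF_in − (140.4 + 32.71) = 194.91 − 173.1 = 21.80 Tg/yr.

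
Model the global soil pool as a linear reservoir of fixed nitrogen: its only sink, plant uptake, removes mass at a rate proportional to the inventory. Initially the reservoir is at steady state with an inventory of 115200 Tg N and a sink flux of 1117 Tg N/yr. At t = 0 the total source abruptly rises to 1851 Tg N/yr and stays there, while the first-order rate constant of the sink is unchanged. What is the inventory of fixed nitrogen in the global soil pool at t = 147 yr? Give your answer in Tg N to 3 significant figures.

τ = M₀/F₀ = 115200/1117 = 103.1 yr; rate constant k = 1/τ.
New steady state M_∞ = F₁/k = F₁·τ = 1851 × 103.1 = 190900 Tg N.
M(t) = M_∞ + (M₀ − M_∞)·e^(−t/τ); t/τ = 147/103.1 = 1.425, so e^(−t/τ) = 0.2404.
M(t) = 190900 − 75700 × 0.2404 = 172700 Tg N.

173000 Tg N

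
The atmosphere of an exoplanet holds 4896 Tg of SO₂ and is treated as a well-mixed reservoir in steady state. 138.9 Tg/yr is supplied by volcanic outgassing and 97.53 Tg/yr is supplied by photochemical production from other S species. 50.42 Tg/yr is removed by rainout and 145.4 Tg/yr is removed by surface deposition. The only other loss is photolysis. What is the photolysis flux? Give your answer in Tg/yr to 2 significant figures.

At steady state ΣF_in = ΣF_out.
ΣF_in = 138.9 + 97.53 = 236.43 Tg/yr.
Photolysis flux = ΣF_in − (50.42 + 145.4) = 236.43 − 195.8 = 40.61 Tg/yr.

41 Tg/yr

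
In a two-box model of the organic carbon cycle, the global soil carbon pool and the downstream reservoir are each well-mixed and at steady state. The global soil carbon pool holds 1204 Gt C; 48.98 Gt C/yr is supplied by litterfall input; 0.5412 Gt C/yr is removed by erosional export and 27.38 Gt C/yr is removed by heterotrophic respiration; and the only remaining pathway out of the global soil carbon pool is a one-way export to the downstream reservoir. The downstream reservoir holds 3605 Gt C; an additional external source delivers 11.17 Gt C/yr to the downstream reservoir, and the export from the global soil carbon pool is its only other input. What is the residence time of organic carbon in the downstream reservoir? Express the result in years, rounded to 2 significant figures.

Balance the global soil carbon pool: ΣF_in = 48.980 Gt C/yr.
Export to the downstream reservoir = ΣF_in − (0.5412 + 27.38) = 21.059 Gt C/yr.
Total input to the downstream reservoir = 21.059 + 11.17 = 32.229 Gt C/yr; at steady state this equals its total output.
τ = M / F = 3605 / 32.229 = 111.9 yr.

110 yr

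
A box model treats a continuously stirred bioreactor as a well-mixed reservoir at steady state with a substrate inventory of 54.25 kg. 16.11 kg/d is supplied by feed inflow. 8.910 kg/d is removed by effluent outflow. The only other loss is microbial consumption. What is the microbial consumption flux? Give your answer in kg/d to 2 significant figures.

At steady state ΣF_in = ΣF_out.
ΣF_in = 16.110 kg/d.
Microbial consumption flux = ΣF_in − (8.910) = 16.110 − 8.910 = 7.200 kg/d.

7.2 kg/d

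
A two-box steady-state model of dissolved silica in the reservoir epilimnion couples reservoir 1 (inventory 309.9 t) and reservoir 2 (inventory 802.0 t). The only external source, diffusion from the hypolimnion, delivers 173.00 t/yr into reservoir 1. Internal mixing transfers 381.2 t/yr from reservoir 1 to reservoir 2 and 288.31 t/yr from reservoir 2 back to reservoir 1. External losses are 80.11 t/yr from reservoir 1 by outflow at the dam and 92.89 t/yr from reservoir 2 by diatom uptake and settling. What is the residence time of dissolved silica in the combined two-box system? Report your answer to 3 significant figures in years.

For the system as a whole, the A↔B exchange is internal and contributes nothing to the throughput; only the external sinks remove mass.
M_total = 309.9 + 802.0 = 1111.9 t.
ΣF_external_out = 80.11 + 92.89 = 173.00 t/yr.
τ = M_total / ΣF_ext = 1111.9 / 173.00 = 6.427 yr.

6.43 yr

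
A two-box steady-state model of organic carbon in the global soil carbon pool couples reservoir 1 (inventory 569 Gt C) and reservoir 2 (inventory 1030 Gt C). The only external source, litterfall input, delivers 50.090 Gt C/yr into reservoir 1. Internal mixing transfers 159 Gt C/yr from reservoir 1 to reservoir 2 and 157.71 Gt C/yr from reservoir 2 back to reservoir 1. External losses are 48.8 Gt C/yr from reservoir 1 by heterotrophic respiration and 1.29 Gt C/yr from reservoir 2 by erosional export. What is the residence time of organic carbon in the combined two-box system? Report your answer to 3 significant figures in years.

Treat the two boxes together as one reservoir: the mixing fluxes between them are internal recycling, so τ = ΣM / Σ(external losses).
M_total = 569 + 1030 = 1599.0 Gt C.
ΣF_external_out = 48.8 + 1.29 = 50.090 Gt C/yr.
τ = M_total / ΣF_ext = 1599.0 / 50.090 = 31.92 yr.

31.9 yr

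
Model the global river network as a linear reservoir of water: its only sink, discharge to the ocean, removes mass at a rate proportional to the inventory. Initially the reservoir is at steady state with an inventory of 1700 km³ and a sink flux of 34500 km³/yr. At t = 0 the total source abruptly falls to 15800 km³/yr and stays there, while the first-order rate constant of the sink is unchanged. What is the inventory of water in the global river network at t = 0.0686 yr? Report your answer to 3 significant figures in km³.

Residence time τ = M₀/F₀ = 0.04928 yr. The eventual steady state is M_∞ = M₀·(F₁/F₀) = 1700 × 15800/34500 = 778.55 km³.
The anomaly ΔM(t) = M(t) − M_∞ decays as ΔM₀·e^(−t/τ) with ΔM₀ = 1700 − 778.55 = 921.4 km³.
At t = 0.0686 yr, e^(−t/τ) = e^(−1.392) = 0.2485, so ΔM = 229.0 km³ and M = 778.55 + 229.0 = 1007.6 km³.

1010 km³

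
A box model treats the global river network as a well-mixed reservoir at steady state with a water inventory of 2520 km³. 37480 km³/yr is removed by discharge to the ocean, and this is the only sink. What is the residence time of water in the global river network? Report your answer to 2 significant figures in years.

τ = M / F = 2520 / 37480 = 0.06724 yr.

0.067 yr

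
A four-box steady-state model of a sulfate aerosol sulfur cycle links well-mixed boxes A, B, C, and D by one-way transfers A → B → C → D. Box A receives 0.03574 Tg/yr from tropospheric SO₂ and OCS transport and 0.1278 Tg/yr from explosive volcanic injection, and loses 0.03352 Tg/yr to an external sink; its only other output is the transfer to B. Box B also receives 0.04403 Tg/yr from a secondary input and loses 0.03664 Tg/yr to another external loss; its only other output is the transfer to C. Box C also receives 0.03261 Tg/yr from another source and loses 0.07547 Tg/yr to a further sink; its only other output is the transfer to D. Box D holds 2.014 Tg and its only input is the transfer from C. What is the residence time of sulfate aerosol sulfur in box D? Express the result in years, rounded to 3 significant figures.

Box A: F(A→B) = (0.03574 + 0.1278) − 0.03352 = 0.13002 Tg/yr.
Box B: F(B→C) = (0.13002 + 0.04403) − 0.03664 = 0.13741 Tg/yr.
Box C: F(C→D) = (0.13741 + 0.03261) − 0.07547 = 0.094550 Tg/yr.
Box D throughput = its input = 0.094550 Tg/yr; τ = 2.014 / 0.094550 = 21.30 yr.

21.3 yr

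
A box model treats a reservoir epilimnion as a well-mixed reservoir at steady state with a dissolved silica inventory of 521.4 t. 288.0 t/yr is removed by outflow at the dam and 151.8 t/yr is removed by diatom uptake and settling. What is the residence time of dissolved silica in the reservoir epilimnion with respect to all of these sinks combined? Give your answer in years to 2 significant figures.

Total removal flux = 288.0 + 151.8 = 439.80 t/yr.
τ = M / ΣF_out = 521.4 / 439.80 = 1.186 yr.

1.2 yr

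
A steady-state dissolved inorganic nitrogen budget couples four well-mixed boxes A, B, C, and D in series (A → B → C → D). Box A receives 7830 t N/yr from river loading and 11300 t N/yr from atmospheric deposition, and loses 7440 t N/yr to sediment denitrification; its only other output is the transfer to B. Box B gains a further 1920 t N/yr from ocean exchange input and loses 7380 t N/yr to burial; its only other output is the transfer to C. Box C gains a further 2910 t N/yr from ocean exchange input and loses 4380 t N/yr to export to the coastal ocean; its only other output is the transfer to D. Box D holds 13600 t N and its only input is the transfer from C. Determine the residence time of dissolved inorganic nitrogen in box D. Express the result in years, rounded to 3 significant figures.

2.86 yr

Box A: F(A→B) = (7830 + 11300) − 7440 = 11690 t N/yr.
Box B: F(B→C) = (11690 + 1920) − 7380 = 6230.0 t N/yr.
Box C: F(C→D) = (6230.0 + 2910) − 4380 = 4760.0 t N/yr.
Box D throughput = its input = 4760.0 t N/yr; τ = 13600 / 4760.0 = 2.857 yr.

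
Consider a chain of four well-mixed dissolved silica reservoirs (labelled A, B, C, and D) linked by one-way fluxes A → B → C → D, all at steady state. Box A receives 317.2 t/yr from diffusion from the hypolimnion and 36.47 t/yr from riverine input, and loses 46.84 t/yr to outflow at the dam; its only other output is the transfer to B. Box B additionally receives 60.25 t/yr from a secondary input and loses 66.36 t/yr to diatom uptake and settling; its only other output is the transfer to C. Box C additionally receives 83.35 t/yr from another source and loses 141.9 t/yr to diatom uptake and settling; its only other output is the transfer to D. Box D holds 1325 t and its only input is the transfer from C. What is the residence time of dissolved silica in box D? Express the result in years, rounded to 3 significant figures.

5.47 yr

Box A: F(A→B) = (317.2 + 36.47) − 46.84 = 306.83 t/yr.
Box B: F(B→C) = (306.83 + 60.25) − 66.36 = 300.72 t/yr.
Box C: F(C→D) = (300.72 + 83.35) − 141.9 = 242.17 t/yr.
Box D throughput = its input = 242.17 t/yr; τ = 1325 / 242.17 = 5.471 yr.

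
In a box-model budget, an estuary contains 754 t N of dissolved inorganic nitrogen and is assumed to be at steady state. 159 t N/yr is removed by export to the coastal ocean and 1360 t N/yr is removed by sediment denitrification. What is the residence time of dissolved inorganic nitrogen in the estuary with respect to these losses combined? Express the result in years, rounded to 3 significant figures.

0.496 yr

Total removal = 159.0 + 1360 = 1519.0 t N/yr.
τ = M / ΣF_out = 754 / 1519.0 = 0.4964 yr.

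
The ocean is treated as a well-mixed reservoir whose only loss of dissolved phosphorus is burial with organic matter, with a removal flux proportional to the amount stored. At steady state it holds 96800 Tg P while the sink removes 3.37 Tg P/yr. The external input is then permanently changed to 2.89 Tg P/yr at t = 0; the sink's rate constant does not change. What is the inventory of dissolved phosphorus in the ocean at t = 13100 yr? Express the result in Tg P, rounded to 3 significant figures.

Residence time τ = M₀/F₀ = 28720 yr. The eventual steady state is M_∞ = M₀·(F₁/F₀) = 96800 × 2.89/3.37 = 83012 Tg P.
The anomaly ΔM(t) = M(t) − M_∞ decays as ΔM₀·e^(−t/τ) with ΔM₀ = 96800 − 83012 = 13790 Tg P.
At t = 13100 yr, e^(−t/τ) = e^(−0.4561) = 0.6338, so ΔM = 8738 Tg P and M = 83012 + 8738 = 91751 Tg P.

91800 Tg P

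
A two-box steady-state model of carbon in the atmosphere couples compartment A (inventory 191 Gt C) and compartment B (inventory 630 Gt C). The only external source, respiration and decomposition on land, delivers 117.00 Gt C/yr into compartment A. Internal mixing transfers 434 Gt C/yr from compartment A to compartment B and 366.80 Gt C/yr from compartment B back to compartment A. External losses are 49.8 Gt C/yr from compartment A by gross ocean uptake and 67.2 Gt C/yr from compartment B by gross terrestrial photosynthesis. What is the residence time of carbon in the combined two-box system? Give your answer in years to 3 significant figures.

Residence time in the combined system uses the total inventory and the total *external* removal — internal exchanges between the two boxes cancel.
M_total = 191 + 630 = 821.00 Gt C.
ΣF_external_out = 49.8 + 67.2 = 117.00 Gt C/yr.
τ = M_total / ΣF_ext = 821.00 / 117.00 = 7.017 yr.

7.02 yr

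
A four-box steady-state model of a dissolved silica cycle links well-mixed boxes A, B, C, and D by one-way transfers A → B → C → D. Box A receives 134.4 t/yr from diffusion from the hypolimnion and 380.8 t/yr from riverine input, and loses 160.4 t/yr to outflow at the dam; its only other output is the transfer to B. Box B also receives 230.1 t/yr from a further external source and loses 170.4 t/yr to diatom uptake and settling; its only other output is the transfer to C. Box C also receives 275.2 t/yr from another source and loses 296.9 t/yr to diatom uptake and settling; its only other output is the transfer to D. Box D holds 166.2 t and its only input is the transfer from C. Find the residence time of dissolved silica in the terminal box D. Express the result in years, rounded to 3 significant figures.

Box A: F(A→B) = (134.4 + 380.8) − 160.4 = 354.80 t/yr.
Box B: F(B→C) = (354.80 + 230.1) − 170.4 = 414.50 t/yr.
Box C: F(C→D) = (414.50 + 275.2) − 296.9 = 392.80 t/yr.
Box D throughput = its input = 392.80 t/yr; τ = 166.2 / 392.80 = 0.4231 yr.

0.423 yr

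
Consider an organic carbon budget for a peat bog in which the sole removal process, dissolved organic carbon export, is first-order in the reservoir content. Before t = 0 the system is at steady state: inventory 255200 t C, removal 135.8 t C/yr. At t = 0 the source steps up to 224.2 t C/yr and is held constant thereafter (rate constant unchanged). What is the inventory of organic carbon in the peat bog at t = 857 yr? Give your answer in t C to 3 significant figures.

The sink rate constant is k = F₀/M₀ = 135.8/255200 = 0.0005321 yr⁻¹.
Solving dM/dt = F₁ − kM with M(0) = M₀ gives M(t) = F₁/k + (M₀ − F₁/k)·e^(−kt).
F₁/k = 224.2/0.0005321 = 421320 t C; kt = 0.0005321 × 857 = 0.4560, e^(−kt) = 0.6338.
M(857) = 421320 + (255200 − 421320) × 0.6338 = 421320 − 105300 = 316040 t C.

316000 t C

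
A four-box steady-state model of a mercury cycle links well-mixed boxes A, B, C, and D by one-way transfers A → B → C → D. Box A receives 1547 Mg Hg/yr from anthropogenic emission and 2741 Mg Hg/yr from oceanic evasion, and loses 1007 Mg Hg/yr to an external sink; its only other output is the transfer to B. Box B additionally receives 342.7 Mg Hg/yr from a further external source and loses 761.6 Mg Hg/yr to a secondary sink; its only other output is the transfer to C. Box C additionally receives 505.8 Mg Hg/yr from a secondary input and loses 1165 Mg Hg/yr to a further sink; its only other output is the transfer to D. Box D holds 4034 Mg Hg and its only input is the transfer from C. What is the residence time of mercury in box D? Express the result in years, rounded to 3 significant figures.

Box A: F(A→B) = (1547 + 2741) − 1007 = 3281.0 Mg Hg/yr.
Box B: F(B→C) = (3281.0 + 342.7) − 761.6 = 2862.1 Mg Hg/yr.
Box C: F(C→D) = (2862.1 + 505.8) − 1165 = 2202.9 Mg Hg/yr.
Box D throughput = its input = 2202.9 Mg Hg/yr; τ = 4034 / 2202.9 = 1.831 yr.

1.83 yr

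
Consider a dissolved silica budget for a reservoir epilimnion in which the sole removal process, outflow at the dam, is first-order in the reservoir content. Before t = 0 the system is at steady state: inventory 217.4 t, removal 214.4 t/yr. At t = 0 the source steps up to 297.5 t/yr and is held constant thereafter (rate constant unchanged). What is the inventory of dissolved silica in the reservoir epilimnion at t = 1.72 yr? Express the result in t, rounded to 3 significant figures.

286 t

The sink rate constant is k = F₀/M₀ = 214.4/217.4 = 0.9862 yr⁻¹.
Solving dM/dt = F₁ − kM with M(0) = M₀ gives M(t) = F₁/k + (M₀ − F₁/k)·e^(−kt).
F₁/k = 297.5/0.9862 = 301.66 t; kt = 0.9862 × 1.72 = 1.696, e^(−kt) = 0.1834.
M(1.72) = 301.66 + (217.4 − 301.66) × 0.1834 = 301.66 − 15.45 = 286.21 t.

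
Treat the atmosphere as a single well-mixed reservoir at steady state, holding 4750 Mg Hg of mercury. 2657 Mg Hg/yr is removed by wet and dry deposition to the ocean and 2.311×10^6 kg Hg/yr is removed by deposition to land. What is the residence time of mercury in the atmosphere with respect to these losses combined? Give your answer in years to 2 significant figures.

0.96 yr

Convert the deposition to land flux: 2.311×10^6 kg Hg/yr = 2311 Mg Hg/yr.
Total removal = 2657 + 2311 = 4968.0 Mg Hg/yr.
τ = M / ΣF_out = 4750 / 4968.0 = 0.9561 yr.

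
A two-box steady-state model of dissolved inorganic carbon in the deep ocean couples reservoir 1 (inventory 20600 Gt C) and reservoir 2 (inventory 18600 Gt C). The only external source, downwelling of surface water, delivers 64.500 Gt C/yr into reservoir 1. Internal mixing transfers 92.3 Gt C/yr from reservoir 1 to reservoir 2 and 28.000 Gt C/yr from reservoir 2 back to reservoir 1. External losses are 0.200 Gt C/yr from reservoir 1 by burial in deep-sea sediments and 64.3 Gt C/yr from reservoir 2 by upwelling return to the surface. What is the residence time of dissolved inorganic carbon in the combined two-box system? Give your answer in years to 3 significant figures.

For the system as a whole, the A↔B exchange is internal and contributes nothing to the throughput; only the external sinks remove mass.
M_total = 20600 + 18600 = 39200 Gt C.
ΣF_external_out = 0.200 + 64.3 = 64.500 Gt C/yr.
τ = M_total / ΣF_ext = 39200 / 64.500 = 607.8 yr.

608 yr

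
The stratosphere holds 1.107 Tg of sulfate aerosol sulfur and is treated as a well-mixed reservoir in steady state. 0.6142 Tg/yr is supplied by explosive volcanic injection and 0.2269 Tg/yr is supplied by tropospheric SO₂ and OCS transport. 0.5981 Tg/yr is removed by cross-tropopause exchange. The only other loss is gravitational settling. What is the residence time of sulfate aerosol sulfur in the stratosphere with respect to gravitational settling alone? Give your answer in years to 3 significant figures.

4.56 yr

At steady state ΣF_in = ΣF_out.
ΣF_in = 0.6142 + 0.2269 = 0.84110 Tg/yr.
Gravitational settling flux = ΣF_in − (0.5981) = 0.84110 − 0.5981 = 0.2430 Tg/yr.
τ = M / F = 1.107 / 0.2430 = 4.556 yr.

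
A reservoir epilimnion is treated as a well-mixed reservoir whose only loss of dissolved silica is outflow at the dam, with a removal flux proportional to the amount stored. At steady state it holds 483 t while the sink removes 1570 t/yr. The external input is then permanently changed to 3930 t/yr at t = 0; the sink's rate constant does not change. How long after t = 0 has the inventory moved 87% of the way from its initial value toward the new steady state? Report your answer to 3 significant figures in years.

0.628 yr

τ = M₀/F₀ = 483/1570 = 0.3076 yr.
The remaining gap fraction is e^(−t/τ); 87% covered ⇒ e^(−t/τ) = 0.130.
t = −τ ln(0.130) = 0.3076 × 2.040 = 0.6277 yr.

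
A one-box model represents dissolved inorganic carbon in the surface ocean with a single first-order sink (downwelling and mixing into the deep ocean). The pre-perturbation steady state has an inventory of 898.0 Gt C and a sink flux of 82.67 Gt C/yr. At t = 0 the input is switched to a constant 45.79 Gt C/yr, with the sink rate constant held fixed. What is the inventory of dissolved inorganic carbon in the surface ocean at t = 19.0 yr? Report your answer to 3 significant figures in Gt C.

567 Gt C

τ = M₀/F₀ = 898.0/82.67 = 10.86 yr; rate constant k = 1/τ.
New steady state M_∞ = F₁/k = F₁·τ = 45.79 × 10.86 = 497.39 Gt C.
M(t) = M_∞ + (M₀ − M_∞)·e^(−t/τ); t/τ = 19.0/10.86 = 1.749, so e^(−t/τ) = 0.1739.
M(t) = 497.39 + 400.6 × 0.1739 = 567.07 Gt C.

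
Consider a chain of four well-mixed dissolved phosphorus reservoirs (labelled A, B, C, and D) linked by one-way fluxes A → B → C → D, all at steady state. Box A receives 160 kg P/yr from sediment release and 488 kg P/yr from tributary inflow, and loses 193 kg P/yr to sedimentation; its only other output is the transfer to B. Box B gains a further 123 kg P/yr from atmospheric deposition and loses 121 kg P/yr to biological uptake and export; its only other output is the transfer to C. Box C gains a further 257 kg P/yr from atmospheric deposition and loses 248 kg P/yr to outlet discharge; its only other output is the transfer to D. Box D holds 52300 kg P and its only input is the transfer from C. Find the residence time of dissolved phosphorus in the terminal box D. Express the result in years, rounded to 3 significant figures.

112 yr

Box A: F(A→B) = (160 + 488) − 193 = 455.00 kg P/yr.
Box B: F(B→C) = (455.00 + 123) − 121 = 457.00 kg P/yr.
Box C: F(C→D) = (457.00 + 257) − 248 = 466.00 kg P/yr.
Box D throughput = its input = 466.00 kg P/yr; τ = 52300 / 466.00 = 112.2 yr.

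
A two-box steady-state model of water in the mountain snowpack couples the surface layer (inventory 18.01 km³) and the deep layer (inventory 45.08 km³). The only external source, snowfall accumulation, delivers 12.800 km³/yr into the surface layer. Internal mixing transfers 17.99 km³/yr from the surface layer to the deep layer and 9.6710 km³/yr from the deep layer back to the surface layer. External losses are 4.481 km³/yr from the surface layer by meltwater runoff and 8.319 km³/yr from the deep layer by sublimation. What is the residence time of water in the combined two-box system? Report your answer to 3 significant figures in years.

Residence time in the combined system uses the total inventory and the total *external* removal — internal exchanges between the two boxes cancel.
M_total = 18.01 + 45.08 = 63.090 km³.
ΣF_external_out = 4.481 + 8.319 = 12.800 km³/yr.
τ = M_total / ΣF_ext = 63.090 / 12.800 = 4.929 yr.

4.93 yr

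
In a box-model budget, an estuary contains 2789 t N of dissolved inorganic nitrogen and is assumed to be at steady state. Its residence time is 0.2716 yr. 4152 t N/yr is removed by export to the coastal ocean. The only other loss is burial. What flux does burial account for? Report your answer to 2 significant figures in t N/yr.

6100 t N/yr

Total removal F = M/τ = 2789 / 0.2716 = 10270 t N/yr.
Burial = F − (4152) = 10270 − 4152 = 6117 t N/yr.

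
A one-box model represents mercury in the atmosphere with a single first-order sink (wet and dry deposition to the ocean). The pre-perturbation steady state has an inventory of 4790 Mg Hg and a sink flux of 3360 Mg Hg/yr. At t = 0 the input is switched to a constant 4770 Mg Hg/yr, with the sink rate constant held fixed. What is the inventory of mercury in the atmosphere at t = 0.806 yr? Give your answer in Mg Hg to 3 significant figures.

The sink rate constant is k = F₀/M₀ = 3360/4790 = 0.7015 yr⁻¹.
Solving dM/dt = F₁ − kM with M(0) = M₀ gives M(t) = F₁/k + (M₀ − F₁/k)·e^(−kt).
F₁/k = 4770/0.7015 = 6800.1 Mg Hg; kt = 0.7015 × 0.806 = 0.5654, e^(−kt) = 0.5681.
M(0.806) = 6800.1 + (4790 − 6800.1) × 0.5681 = 6800.1 − 1142 = 5658.1 Mg Hg.

5660 Mg Hg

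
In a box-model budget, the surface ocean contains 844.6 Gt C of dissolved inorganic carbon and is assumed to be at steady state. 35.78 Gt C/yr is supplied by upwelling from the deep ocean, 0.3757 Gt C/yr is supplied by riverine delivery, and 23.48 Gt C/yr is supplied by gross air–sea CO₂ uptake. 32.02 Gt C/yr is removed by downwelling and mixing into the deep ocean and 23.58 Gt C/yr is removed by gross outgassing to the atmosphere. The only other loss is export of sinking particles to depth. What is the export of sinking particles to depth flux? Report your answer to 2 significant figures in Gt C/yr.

4.0 Gt C/yr

At steady state ΣF_in = ΣF_out.
ΣF_in = 35.78 + 0.3757 + 23.48 = 59.636 Gt C/yr.
Export of sinking particles to depth flux = ΣF_in − (32.02 + 23.58) = 59.636 − 55.60 = 4.036 Gt C/yr.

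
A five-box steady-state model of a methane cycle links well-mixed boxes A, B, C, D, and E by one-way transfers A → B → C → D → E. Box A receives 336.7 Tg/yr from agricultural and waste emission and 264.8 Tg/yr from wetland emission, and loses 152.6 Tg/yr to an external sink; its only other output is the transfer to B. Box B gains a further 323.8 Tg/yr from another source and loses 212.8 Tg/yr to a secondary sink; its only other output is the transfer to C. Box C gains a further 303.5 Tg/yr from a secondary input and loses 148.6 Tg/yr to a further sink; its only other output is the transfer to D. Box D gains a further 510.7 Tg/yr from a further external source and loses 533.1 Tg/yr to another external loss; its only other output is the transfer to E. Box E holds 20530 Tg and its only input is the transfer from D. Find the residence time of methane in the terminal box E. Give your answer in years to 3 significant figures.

Box A: F(A→B) = (336.7 + 264.8) − 152.6 = 448.90 Tg/yr.
Box B: F(B→C) = (448.90 + 323.8) − 212.8 = 559.90 Tg/yr.
Box C: F(C→D) = (559.90 + 303.5) − 148.6 = 714.80 Tg/yr.
Box D: F(D→E) = (714.80 + 510.7) − 533.1 = 692.40 Tg/yr.
Box E throughput = its input = 692.40 Tg/yr; τ = 20530 / 692.40 = 29.65 yr.

29.7 yr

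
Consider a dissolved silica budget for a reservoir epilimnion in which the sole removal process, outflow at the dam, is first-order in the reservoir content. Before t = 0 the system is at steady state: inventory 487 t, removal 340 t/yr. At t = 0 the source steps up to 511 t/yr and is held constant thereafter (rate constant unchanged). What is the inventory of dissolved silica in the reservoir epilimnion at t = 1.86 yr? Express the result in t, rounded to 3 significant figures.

The sink rate constant is k = F₀/M₀ = 340/487 = 0.6982 yr⁻¹.
Solving dM/dt = F₁ − kM with M(0) = M₀ gives M(t) = F₁/k + (M₀ − F₁/k)·e^(−kt).
F₁/k = 511/0.6982 = 731.93 t; kt = 0.6982 × 1.86 = 1.299, e^(−kt) = 0.2729.
M(1.86) = 731.93 + (487 − 731.93) × 0.2729 = 731.93 − 66.85 = 665.08 t.

665 t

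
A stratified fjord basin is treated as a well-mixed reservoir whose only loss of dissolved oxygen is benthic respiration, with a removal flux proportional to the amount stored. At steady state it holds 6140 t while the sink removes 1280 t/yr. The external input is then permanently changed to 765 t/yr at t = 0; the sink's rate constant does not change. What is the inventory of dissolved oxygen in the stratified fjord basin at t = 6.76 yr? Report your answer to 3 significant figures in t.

4270 t

τ = M₀/F₀ = 6140/1280 = 4.797 yr; rate constant k = 1/τ.
New steady state M_∞ = F₁/k = F₁·τ = 765 × 4.797 = 3669.6 t.
M(t) = M_∞ + (M₀ − M_∞)·e^(−t/τ); t/τ = 6.76/4.797 = 1.409, so e^(−t/τ) = 0.2443.
M(t) = 3669.6 + 2470 × 0.2443 = 4273.2 t.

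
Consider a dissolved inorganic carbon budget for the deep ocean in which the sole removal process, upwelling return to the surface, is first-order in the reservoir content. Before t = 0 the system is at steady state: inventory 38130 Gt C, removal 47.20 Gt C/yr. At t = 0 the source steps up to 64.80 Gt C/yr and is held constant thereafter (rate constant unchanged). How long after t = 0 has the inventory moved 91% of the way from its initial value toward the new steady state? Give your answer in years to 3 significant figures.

1950 yr

τ = M₀/F₀ = 38130/47.20 = 807.8 yr.
The remaining gap fraction is e^(−t/τ); 91% covered ⇒ e^(−t/τ) = 0.0900.
t = −τ ln(0.0900) = 807.8 × 2.408 = 1945 yr.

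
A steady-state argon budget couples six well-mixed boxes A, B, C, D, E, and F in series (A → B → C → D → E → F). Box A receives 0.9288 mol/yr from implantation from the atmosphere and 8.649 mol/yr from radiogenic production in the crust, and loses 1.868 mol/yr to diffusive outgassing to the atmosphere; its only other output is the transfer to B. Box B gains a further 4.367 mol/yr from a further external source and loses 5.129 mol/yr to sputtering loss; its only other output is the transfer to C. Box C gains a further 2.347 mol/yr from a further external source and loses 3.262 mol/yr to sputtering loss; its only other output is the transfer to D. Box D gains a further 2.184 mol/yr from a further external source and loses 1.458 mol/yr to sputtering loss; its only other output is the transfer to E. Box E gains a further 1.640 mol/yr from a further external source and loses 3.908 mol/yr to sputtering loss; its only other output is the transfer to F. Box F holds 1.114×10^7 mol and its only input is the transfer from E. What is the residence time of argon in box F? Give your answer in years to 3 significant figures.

2.48×10^6 yr

Box A: F(A→B) = (0.9288 + 8.649) − 1.868 = 7.7098 mol/yr.
Box B: F(B→C) = (7.7098 + 4.367) − 5.129 = 6.9478 mol/yr.
Box C: F(C→D) = (6.9478 + 2.347) − 3.262 = 6.0328 mol/yr.
Box D: F(D→E) = (6.0328 + 2.184) − 1.458 = 6.7588 mol/yr.
Box E: F(E→F) = (6.7588 + 1.640) − 3.908 = 4.4908 mol/yr.
Box F throughput = its input = 4.4908 mol/yr; τ = 1.114×10^7 / 4.4908 = 2.481×10^6 yr.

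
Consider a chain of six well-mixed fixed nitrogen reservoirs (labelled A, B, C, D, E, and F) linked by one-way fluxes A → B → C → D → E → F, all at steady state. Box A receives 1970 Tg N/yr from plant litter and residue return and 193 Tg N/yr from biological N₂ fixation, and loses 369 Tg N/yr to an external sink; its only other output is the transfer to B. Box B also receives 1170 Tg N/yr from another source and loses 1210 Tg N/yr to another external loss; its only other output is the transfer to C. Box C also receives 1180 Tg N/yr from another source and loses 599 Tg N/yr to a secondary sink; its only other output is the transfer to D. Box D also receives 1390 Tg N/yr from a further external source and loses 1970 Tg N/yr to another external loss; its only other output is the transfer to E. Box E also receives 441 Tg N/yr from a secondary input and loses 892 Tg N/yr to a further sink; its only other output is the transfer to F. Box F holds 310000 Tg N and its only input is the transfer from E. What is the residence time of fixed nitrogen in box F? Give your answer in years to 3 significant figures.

Box A: F(A→B) = (1970 + 193) − 369 = 1794.0 Tg N/yr.
Box B: F(B→C) = (1794.0 + 1170) − 1210 = 1754.0 Tg N/yr.
Box C: F(C→D) = (1754.0 + 1180) − 599 = 2335.0 Tg N/yr.
Box D: F(D→E) = (2335.0 + 1390) − 1970 = 1755.0 Tg N/yr.
Box E: F(E→F) = (1755.0 + 441) − 892 = 1304.0 Tg N/yr.
Box F throughput = its input = 1304.0 Tg N/yr; τ = 310000 / 1304.0 = 237.7 yr.

238 yr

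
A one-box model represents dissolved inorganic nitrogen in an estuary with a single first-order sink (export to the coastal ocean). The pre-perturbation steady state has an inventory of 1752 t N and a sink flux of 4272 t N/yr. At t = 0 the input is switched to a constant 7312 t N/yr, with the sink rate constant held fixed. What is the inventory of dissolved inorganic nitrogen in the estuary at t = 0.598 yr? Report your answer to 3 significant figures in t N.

The sink rate constant is k = F₀/M₀ = 4272/1752 = 2.438 yr⁻¹.
Solving dM/dt = F₁ − kM with M(0) = M₀ gives M(t) = F₁/k + (M₀ − F₁/k)·e^(−kt).
F₁/k = 7312/2.438 = 2998.7 t N; kt = 2.438 × 0.598 = 1.458, e^(−kt) = 0.2327.
M(0.598) = 2998.7 + (1752 − 2998.7) × 0.2327 = 2998.7 − 290.1 = 2708.7 t N.

2710 t N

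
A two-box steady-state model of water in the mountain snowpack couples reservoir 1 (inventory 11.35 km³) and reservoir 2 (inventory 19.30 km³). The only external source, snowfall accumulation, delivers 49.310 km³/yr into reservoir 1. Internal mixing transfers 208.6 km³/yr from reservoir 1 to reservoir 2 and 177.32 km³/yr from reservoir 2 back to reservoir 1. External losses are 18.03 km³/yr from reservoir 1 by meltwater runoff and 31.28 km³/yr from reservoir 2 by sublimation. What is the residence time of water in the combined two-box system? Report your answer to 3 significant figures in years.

0.622 yr

Treat the two boxes together as one reservoir: the mixing fluxes between them are internal recycling, so τ = ΣM / Σ(external losses).
M_total = 11.35 + 19.30 = 30.650 km³.
ΣF_external_out = 18.03 + 31.28 = 49.310 km³/yr.
τ = M_total / ΣF_ext = 30.650 / 49.310 = 0.6216 yr.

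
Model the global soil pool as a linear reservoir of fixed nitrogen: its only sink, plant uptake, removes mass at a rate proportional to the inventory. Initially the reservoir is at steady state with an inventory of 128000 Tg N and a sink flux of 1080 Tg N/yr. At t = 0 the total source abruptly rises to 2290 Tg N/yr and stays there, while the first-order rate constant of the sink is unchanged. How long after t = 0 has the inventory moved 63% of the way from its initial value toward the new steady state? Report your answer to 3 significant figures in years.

118 yr

τ = M₀/F₀ = 128000/1080 = 118.5 yr.
The remaining gap fraction is e^(−t/τ); 63% covered ⇒ e^(−t/τ) = 0.370.
t = −τ ln(0.370) = 118.5 × 0.9943 = 117.8 yr.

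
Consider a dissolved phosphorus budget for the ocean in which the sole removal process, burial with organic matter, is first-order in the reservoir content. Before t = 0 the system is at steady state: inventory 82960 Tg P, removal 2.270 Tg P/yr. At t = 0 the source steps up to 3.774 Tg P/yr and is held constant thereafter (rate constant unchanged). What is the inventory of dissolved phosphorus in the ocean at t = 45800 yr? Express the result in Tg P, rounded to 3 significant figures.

122000 Tg P

Residence time τ = M₀/F₀ = 36550 yr. The eventual steady state is M_∞ = M₀·(F₁/F₀) = 82960 × 3.774/2.270 = 137930 Tg P.
The anomaly ΔM(t) = M(t) − M_∞ decays as ΔM₀·e^(−t/τ) with ΔM₀ = 82960 − 137930 = −54970 Tg P.
At t = 45800 yr, e^(−t/τ) = e^(−1.253) = 0.2856, so ΔM = −15700 Tg P and M = 137930 − 15700 = 122230 Tg P.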